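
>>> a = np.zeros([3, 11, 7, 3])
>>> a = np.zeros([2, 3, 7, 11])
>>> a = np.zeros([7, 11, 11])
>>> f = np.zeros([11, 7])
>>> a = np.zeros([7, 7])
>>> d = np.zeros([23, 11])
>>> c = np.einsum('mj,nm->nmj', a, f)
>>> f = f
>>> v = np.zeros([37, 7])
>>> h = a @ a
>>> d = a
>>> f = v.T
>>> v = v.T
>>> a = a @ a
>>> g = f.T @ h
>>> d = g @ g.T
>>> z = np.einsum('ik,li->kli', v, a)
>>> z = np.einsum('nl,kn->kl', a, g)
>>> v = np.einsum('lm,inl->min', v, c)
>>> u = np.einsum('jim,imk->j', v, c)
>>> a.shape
(7, 7)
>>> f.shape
(7, 37)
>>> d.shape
(37, 37)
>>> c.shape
(11, 7, 7)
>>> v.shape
(37, 11, 7)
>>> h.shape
(7, 7)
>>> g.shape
(37, 7)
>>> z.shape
(37, 7)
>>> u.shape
(37,)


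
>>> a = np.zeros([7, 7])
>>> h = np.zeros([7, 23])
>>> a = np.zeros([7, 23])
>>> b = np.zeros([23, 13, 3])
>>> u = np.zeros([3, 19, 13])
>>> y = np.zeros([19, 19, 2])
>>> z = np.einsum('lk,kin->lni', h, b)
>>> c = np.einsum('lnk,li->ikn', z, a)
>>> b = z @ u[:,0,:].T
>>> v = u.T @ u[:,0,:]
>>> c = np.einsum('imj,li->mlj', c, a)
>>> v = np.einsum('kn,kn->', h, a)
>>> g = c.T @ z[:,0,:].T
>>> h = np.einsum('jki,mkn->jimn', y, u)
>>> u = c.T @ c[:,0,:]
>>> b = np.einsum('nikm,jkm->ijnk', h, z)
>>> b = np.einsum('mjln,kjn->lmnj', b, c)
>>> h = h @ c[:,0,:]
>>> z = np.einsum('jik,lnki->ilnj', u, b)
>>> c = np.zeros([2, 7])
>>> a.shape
(7, 23)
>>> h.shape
(19, 2, 3, 3)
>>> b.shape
(19, 2, 3, 7)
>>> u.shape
(3, 7, 3)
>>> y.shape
(19, 19, 2)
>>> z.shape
(7, 19, 2, 3)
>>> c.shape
(2, 7)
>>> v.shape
()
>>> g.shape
(3, 7, 7)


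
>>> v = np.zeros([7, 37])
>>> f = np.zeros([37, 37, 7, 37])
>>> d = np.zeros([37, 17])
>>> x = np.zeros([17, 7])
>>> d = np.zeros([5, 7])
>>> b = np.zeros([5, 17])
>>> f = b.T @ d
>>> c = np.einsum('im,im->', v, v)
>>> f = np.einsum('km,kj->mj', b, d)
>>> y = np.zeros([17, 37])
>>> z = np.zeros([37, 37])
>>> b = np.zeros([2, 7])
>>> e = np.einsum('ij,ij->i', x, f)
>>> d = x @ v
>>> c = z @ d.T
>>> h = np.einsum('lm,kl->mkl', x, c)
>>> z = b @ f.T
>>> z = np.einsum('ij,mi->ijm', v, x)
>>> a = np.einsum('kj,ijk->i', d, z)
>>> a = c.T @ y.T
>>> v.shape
(7, 37)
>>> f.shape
(17, 7)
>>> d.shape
(17, 37)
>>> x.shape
(17, 7)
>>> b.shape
(2, 7)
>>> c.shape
(37, 17)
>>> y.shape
(17, 37)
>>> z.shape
(7, 37, 17)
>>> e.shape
(17,)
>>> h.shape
(7, 37, 17)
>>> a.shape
(17, 17)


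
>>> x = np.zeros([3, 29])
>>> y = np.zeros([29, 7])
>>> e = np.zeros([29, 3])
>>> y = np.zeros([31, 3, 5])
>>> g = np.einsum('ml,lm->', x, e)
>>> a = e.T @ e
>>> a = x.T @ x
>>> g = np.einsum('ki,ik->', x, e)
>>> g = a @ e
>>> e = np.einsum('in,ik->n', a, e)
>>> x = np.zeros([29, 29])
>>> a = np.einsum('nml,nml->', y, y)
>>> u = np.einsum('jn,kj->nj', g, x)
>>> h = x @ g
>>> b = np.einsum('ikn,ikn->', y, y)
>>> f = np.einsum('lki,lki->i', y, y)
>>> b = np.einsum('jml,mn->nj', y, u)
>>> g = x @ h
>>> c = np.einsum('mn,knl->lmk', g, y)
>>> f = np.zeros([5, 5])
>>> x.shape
(29, 29)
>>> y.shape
(31, 3, 5)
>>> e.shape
(29,)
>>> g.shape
(29, 3)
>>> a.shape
()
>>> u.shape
(3, 29)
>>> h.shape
(29, 3)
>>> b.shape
(29, 31)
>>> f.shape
(5, 5)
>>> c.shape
(5, 29, 31)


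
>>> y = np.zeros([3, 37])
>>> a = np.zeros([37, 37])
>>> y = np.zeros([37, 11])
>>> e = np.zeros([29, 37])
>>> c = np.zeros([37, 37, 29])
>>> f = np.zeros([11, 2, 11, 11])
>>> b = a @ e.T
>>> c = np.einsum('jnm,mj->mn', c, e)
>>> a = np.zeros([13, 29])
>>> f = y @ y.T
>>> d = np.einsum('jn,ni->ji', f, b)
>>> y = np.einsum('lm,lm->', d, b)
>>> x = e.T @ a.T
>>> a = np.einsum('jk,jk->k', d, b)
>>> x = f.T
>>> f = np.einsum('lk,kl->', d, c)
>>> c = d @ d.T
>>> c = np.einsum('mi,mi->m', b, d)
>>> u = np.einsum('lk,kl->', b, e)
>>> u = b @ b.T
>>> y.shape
()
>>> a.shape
(29,)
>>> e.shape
(29, 37)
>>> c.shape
(37,)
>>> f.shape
()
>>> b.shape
(37, 29)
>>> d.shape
(37, 29)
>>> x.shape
(37, 37)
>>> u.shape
(37, 37)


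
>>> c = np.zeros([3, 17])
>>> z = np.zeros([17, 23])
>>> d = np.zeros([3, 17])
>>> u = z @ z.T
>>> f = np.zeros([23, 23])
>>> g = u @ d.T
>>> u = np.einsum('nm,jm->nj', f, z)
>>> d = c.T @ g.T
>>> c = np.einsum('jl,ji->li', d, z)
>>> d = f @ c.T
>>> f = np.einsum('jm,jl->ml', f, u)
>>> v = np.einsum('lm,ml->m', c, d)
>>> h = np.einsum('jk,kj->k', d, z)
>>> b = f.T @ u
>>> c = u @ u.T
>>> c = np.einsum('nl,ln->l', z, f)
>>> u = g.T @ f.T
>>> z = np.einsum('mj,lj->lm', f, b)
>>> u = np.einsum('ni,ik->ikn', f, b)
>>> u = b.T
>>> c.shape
(23,)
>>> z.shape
(17, 23)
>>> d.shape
(23, 17)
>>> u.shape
(17, 17)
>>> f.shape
(23, 17)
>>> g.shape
(17, 3)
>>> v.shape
(23,)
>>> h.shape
(17,)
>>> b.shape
(17, 17)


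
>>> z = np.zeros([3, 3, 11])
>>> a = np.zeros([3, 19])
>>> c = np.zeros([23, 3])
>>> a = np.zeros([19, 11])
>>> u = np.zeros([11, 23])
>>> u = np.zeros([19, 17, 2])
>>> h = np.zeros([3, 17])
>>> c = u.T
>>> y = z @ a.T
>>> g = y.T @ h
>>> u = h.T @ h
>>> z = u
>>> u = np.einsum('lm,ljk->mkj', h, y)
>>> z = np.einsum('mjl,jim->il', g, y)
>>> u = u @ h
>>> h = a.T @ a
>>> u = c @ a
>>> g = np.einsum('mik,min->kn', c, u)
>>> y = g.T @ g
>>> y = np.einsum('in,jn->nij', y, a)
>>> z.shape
(3, 17)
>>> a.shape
(19, 11)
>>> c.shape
(2, 17, 19)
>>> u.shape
(2, 17, 11)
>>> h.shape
(11, 11)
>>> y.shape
(11, 11, 19)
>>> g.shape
(19, 11)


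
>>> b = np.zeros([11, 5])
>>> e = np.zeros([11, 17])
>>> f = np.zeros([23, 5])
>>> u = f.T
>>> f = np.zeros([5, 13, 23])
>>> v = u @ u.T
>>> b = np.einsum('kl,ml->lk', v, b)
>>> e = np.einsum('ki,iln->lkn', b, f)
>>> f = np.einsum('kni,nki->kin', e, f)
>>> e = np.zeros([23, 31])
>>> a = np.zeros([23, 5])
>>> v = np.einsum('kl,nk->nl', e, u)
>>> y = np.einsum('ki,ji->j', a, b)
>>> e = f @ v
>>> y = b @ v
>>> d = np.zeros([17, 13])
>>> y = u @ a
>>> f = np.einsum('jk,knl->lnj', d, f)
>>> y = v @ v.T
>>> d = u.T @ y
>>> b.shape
(5, 5)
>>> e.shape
(13, 23, 31)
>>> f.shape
(5, 23, 17)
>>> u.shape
(5, 23)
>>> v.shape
(5, 31)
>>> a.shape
(23, 5)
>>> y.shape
(5, 5)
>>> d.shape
(23, 5)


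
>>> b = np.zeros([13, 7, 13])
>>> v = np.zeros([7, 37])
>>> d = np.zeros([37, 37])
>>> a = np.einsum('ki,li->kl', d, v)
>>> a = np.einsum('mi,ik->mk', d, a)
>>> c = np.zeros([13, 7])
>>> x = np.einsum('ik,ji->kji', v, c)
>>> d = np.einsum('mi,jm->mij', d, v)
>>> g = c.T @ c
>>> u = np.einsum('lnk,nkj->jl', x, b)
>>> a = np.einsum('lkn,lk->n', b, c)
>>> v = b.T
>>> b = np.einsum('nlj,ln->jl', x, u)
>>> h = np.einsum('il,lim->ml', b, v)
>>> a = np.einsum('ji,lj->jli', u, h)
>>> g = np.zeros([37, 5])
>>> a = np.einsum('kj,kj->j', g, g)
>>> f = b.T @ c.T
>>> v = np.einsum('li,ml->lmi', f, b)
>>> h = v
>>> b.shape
(7, 13)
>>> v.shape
(13, 7, 13)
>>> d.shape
(37, 37, 7)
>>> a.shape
(5,)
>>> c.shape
(13, 7)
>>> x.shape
(37, 13, 7)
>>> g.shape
(37, 5)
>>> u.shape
(13, 37)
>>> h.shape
(13, 7, 13)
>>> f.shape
(13, 13)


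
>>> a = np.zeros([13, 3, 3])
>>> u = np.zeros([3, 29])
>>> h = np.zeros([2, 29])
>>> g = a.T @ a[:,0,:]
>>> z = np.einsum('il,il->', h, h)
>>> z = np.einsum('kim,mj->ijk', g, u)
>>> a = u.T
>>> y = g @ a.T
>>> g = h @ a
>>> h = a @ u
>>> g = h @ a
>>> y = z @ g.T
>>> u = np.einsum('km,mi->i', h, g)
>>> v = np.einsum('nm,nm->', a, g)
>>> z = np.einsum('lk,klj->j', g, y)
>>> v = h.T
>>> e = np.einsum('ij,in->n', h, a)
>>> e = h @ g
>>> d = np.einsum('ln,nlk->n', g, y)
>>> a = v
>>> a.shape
(29, 29)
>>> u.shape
(3,)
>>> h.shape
(29, 29)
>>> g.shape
(29, 3)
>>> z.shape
(29,)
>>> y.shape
(3, 29, 29)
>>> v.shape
(29, 29)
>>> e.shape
(29, 3)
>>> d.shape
(3,)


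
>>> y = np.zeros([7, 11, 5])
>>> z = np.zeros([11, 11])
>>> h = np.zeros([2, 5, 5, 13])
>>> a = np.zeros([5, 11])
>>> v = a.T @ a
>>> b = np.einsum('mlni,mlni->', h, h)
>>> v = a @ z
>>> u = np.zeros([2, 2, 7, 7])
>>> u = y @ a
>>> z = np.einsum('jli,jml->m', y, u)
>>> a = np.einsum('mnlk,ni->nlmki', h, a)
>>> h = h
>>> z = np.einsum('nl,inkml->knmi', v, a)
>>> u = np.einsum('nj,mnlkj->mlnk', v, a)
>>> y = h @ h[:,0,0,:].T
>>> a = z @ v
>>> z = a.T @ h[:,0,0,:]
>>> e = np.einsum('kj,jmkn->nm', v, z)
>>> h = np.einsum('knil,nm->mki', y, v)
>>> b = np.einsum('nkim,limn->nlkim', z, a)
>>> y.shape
(2, 5, 5, 2)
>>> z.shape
(11, 13, 5, 13)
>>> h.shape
(11, 2, 5)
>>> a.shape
(2, 5, 13, 11)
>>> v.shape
(5, 11)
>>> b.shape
(11, 2, 13, 5, 13)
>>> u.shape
(5, 2, 5, 13)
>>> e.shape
(13, 13)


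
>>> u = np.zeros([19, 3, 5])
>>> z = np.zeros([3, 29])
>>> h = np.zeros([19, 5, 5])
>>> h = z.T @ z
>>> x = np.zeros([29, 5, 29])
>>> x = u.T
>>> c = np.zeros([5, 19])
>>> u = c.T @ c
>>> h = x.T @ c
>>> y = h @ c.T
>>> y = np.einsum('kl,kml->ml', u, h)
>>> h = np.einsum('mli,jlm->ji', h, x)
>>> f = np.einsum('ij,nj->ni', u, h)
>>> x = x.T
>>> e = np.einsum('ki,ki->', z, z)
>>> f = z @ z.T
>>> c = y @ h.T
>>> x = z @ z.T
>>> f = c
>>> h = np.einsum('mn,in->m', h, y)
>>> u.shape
(19, 19)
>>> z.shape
(3, 29)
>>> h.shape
(5,)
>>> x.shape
(3, 3)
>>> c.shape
(3, 5)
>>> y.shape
(3, 19)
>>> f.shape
(3, 5)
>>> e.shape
()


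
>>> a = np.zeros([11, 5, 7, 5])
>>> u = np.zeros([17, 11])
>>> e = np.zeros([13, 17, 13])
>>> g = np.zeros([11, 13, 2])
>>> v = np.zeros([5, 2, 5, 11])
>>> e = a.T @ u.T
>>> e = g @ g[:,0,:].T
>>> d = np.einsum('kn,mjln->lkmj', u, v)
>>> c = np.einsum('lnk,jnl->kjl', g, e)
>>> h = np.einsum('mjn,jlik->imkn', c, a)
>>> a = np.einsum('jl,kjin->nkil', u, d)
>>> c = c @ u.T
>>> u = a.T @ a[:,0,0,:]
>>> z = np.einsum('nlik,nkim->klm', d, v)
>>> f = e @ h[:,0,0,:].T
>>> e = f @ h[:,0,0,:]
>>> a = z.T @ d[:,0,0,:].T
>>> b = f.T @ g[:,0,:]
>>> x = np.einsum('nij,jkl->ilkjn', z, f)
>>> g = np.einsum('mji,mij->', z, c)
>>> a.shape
(11, 17, 5)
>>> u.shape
(11, 5, 5, 11)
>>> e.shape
(11, 13, 11)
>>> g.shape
()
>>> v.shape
(5, 2, 5, 11)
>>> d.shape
(5, 17, 5, 2)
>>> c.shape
(2, 11, 17)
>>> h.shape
(7, 2, 5, 11)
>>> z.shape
(2, 17, 11)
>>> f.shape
(11, 13, 7)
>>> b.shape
(7, 13, 2)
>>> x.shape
(17, 7, 13, 11, 2)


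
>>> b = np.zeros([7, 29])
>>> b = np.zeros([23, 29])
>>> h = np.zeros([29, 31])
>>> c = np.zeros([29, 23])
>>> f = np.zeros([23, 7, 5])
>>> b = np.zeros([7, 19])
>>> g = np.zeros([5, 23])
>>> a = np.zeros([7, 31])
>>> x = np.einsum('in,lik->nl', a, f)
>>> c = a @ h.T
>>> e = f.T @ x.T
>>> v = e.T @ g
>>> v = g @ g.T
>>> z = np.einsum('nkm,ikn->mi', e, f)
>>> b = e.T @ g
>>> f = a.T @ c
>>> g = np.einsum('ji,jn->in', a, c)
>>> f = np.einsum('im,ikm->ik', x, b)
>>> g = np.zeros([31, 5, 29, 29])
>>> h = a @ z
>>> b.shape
(31, 7, 23)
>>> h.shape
(7, 23)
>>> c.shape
(7, 29)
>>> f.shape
(31, 7)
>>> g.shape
(31, 5, 29, 29)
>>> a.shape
(7, 31)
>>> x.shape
(31, 23)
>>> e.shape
(5, 7, 31)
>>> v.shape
(5, 5)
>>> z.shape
(31, 23)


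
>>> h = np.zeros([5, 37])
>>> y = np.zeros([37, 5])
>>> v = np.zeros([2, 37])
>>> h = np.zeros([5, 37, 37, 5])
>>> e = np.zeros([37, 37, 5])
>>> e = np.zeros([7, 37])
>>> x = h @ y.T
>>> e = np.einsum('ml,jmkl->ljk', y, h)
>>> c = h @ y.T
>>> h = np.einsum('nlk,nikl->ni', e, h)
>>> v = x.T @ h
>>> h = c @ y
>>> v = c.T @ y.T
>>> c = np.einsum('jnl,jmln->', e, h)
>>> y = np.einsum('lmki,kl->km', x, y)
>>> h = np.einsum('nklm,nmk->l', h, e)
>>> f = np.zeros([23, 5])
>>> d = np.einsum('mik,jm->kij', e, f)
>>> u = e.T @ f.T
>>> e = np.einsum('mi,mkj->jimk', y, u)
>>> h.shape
(37,)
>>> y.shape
(37, 37)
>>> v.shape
(37, 37, 37, 37)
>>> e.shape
(23, 37, 37, 5)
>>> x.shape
(5, 37, 37, 37)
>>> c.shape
()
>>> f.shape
(23, 5)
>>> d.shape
(37, 5, 23)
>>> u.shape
(37, 5, 23)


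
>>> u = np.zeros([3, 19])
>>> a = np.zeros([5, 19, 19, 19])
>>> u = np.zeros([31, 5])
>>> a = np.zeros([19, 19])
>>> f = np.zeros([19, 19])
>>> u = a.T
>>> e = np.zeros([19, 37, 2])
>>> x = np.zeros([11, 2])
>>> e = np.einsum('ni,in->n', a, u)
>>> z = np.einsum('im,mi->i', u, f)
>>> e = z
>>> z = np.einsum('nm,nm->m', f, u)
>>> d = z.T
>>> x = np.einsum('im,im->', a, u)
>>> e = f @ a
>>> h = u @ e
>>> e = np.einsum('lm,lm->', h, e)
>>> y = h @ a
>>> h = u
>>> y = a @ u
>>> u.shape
(19, 19)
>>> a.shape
(19, 19)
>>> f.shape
(19, 19)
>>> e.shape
()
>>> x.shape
()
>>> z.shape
(19,)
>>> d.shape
(19,)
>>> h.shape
(19, 19)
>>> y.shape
(19, 19)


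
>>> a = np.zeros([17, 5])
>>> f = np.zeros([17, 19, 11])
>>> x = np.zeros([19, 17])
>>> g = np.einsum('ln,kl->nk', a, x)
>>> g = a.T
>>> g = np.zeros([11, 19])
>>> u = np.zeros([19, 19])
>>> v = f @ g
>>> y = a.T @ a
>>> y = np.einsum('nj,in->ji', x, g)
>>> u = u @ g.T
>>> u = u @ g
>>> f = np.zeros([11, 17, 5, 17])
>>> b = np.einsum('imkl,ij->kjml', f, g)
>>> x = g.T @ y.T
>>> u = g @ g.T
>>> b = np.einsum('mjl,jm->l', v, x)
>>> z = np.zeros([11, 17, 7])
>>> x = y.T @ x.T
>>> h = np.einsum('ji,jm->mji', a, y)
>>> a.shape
(17, 5)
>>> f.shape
(11, 17, 5, 17)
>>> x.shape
(11, 19)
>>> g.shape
(11, 19)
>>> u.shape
(11, 11)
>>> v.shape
(17, 19, 19)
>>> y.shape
(17, 11)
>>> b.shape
(19,)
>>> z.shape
(11, 17, 7)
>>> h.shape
(11, 17, 5)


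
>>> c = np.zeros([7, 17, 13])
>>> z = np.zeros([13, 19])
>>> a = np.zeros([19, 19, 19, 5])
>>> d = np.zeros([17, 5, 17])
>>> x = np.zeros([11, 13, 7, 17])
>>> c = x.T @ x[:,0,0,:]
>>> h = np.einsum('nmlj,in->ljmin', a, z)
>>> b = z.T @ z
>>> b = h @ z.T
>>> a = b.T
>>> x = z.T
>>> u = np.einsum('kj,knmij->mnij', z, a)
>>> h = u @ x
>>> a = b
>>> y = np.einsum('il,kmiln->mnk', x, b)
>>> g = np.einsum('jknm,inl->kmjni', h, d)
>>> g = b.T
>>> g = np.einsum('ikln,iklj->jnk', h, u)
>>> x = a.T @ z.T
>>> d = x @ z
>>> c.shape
(17, 7, 13, 17)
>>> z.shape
(13, 19)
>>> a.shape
(19, 5, 19, 13, 13)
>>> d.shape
(13, 13, 19, 5, 19)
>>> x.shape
(13, 13, 19, 5, 13)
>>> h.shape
(19, 13, 5, 13)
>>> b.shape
(19, 5, 19, 13, 13)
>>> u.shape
(19, 13, 5, 19)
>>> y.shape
(5, 13, 19)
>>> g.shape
(19, 13, 13)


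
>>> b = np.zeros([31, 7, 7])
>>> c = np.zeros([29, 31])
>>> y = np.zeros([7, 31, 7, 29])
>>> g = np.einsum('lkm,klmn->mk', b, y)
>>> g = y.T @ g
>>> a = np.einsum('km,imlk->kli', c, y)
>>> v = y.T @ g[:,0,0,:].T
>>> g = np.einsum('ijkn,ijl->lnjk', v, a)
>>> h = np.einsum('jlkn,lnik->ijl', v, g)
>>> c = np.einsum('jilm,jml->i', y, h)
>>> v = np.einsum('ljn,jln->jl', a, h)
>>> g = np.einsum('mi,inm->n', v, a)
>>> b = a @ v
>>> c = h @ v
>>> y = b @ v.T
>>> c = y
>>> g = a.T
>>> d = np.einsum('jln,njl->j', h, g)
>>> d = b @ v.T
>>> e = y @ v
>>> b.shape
(29, 7, 29)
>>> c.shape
(29, 7, 7)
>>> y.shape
(29, 7, 7)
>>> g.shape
(7, 7, 29)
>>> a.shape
(29, 7, 7)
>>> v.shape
(7, 29)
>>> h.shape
(7, 29, 7)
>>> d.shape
(29, 7, 7)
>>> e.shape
(29, 7, 29)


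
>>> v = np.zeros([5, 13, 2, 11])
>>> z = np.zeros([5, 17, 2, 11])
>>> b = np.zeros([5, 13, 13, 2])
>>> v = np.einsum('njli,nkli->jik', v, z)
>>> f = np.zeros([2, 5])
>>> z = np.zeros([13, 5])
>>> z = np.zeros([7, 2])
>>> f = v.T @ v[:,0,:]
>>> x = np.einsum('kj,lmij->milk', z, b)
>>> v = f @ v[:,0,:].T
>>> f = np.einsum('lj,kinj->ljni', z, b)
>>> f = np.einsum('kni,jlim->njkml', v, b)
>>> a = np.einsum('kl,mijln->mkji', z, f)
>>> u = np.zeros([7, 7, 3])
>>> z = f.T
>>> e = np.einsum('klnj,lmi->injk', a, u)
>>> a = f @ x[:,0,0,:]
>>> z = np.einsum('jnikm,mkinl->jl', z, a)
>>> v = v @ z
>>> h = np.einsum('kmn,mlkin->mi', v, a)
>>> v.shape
(17, 11, 7)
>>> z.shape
(13, 7)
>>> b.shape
(5, 13, 13, 2)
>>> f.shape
(11, 5, 17, 2, 13)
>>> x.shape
(13, 13, 5, 7)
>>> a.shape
(11, 5, 17, 2, 7)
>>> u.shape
(7, 7, 3)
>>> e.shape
(3, 17, 5, 11)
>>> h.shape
(11, 2)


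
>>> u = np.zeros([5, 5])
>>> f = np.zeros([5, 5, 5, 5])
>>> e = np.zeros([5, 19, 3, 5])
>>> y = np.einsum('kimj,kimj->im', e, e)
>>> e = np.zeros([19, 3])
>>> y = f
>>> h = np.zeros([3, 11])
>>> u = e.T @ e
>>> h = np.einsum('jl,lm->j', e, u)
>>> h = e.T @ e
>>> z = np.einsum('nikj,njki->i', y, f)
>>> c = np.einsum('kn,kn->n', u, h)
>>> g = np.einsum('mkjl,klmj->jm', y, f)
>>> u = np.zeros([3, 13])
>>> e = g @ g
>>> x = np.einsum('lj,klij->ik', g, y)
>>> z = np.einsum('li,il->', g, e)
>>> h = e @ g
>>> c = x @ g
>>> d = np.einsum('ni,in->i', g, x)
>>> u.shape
(3, 13)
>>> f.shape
(5, 5, 5, 5)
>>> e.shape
(5, 5)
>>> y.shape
(5, 5, 5, 5)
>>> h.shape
(5, 5)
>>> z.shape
()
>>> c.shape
(5, 5)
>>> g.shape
(5, 5)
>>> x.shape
(5, 5)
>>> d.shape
(5,)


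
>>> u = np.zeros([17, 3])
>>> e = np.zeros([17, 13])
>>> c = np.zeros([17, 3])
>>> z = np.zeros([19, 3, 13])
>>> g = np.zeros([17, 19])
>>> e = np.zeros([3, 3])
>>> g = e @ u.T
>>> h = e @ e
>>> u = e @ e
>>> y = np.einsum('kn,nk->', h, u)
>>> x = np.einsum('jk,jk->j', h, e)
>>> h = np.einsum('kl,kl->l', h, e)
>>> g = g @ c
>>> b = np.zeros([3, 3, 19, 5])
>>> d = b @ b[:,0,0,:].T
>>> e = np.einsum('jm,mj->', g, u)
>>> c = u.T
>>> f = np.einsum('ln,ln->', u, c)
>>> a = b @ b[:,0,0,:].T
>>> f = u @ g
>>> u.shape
(3, 3)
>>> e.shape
()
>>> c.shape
(3, 3)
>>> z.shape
(19, 3, 13)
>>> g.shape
(3, 3)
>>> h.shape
(3,)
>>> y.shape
()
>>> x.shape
(3,)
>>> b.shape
(3, 3, 19, 5)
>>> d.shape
(3, 3, 19, 3)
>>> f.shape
(3, 3)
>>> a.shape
(3, 3, 19, 3)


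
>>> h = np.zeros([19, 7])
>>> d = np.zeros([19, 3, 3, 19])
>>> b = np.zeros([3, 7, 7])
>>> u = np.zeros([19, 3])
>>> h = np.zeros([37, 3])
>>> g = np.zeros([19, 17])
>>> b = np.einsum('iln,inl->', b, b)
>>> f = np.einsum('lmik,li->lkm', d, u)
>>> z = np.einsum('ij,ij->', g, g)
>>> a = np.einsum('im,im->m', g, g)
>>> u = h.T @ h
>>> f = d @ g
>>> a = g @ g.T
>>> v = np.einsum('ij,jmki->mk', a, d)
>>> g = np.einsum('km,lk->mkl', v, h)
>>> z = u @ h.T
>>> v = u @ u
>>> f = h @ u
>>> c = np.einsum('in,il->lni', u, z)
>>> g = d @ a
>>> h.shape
(37, 3)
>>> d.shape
(19, 3, 3, 19)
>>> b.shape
()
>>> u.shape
(3, 3)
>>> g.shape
(19, 3, 3, 19)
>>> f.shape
(37, 3)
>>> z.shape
(3, 37)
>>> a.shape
(19, 19)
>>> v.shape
(3, 3)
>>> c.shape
(37, 3, 3)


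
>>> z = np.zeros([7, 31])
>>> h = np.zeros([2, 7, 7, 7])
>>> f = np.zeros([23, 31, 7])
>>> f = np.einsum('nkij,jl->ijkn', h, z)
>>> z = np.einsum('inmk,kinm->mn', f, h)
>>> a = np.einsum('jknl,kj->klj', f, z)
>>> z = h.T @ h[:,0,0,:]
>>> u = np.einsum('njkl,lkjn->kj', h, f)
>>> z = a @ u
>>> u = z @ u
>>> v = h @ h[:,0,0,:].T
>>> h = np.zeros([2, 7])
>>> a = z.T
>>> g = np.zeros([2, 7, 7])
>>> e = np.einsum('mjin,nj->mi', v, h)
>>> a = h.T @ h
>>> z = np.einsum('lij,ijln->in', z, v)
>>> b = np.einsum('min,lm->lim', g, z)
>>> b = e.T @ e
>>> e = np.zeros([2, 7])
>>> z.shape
(2, 2)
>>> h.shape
(2, 7)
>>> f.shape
(7, 7, 7, 2)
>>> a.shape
(7, 7)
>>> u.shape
(7, 2, 7)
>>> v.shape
(2, 7, 7, 2)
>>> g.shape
(2, 7, 7)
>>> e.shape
(2, 7)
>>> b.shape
(7, 7)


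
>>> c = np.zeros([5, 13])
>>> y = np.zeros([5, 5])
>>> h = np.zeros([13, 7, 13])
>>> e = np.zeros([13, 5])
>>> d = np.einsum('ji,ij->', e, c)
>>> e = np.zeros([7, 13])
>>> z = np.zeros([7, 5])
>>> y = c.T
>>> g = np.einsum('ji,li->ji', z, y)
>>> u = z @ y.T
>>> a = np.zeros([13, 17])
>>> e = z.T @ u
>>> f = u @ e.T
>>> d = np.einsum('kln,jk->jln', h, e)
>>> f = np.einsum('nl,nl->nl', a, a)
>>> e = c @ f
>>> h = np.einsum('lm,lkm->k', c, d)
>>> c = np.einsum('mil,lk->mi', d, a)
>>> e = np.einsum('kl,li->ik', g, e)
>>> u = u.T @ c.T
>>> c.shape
(5, 7)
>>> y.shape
(13, 5)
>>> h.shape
(7,)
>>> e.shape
(17, 7)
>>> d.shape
(5, 7, 13)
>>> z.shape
(7, 5)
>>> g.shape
(7, 5)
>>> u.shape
(13, 5)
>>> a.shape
(13, 17)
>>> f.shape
(13, 17)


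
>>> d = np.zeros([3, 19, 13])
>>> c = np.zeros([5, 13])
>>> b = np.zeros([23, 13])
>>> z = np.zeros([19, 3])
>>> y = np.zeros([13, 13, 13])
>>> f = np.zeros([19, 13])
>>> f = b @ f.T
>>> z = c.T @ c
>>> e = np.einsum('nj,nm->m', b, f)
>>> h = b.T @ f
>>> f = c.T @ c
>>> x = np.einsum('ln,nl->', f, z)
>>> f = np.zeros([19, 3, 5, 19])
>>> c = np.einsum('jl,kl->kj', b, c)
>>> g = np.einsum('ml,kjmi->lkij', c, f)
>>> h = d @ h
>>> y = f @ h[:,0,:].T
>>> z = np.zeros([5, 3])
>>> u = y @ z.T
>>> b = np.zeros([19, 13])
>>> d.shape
(3, 19, 13)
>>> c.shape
(5, 23)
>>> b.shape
(19, 13)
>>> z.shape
(5, 3)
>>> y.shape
(19, 3, 5, 3)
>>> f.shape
(19, 3, 5, 19)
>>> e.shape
(19,)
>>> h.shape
(3, 19, 19)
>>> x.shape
()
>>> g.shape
(23, 19, 19, 3)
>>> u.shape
(19, 3, 5, 5)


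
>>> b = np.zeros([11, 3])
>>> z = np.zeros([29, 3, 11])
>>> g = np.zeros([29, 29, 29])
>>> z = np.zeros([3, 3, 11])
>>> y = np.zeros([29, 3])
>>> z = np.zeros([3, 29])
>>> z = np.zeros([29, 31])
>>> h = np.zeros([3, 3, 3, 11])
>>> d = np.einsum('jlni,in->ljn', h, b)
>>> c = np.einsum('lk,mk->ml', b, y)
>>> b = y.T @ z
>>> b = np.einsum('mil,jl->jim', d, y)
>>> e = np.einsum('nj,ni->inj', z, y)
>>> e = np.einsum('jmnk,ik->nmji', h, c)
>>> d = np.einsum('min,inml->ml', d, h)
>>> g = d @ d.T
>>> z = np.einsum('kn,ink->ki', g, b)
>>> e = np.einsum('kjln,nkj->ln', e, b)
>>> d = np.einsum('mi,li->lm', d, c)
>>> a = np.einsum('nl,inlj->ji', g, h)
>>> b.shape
(29, 3, 3)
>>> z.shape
(3, 29)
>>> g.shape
(3, 3)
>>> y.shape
(29, 3)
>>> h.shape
(3, 3, 3, 11)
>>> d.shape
(29, 3)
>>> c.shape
(29, 11)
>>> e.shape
(3, 29)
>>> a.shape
(11, 3)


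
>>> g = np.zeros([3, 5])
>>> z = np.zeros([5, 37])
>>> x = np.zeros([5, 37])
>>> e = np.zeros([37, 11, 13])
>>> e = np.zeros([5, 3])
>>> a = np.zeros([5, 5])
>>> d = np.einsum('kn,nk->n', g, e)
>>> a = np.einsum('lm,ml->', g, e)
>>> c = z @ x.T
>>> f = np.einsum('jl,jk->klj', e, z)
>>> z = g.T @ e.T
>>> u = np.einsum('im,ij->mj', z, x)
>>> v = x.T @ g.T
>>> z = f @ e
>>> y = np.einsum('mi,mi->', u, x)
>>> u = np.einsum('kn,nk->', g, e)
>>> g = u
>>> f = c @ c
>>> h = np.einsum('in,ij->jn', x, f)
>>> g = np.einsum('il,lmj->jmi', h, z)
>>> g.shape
(3, 3, 5)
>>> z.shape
(37, 3, 3)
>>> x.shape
(5, 37)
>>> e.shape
(5, 3)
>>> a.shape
()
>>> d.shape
(5,)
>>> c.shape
(5, 5)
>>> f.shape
(5, 5)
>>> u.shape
()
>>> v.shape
(37, 3)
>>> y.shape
()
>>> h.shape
(5, 37)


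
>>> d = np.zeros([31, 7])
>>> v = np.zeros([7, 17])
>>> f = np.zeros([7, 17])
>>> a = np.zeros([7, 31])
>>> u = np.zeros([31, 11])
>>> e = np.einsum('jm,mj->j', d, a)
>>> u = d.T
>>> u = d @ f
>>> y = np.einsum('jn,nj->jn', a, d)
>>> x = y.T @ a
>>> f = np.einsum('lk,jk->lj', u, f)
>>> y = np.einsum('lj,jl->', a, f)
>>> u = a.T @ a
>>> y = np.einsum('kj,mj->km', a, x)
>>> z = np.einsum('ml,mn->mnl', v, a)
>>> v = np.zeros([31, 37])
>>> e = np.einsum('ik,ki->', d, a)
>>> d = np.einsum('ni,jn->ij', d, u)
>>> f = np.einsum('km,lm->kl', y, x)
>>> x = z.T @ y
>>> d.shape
(7, 31)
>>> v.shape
(31, 37)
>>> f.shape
(7, 31)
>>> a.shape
(7, 31)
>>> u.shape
(31, 31)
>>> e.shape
()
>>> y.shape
(7, 31)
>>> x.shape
(17, 31, 31)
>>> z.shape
(7, 31, 17)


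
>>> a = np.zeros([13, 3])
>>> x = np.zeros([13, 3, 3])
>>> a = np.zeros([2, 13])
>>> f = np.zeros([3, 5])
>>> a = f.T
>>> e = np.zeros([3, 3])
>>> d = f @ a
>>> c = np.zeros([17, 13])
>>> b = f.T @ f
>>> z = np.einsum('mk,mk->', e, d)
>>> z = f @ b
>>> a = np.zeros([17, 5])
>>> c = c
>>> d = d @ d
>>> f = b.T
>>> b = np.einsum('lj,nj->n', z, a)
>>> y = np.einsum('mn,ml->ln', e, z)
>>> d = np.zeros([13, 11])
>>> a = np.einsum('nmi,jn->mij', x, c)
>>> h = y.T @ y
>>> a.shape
(3, 3, 17)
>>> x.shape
(13, 3, 3)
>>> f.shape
(5, 5)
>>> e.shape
(3, 3)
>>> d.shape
(13, 11)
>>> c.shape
(17, 13)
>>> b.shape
(17,)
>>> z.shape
(3, 5)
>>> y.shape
(5, 3)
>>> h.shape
(3, 3)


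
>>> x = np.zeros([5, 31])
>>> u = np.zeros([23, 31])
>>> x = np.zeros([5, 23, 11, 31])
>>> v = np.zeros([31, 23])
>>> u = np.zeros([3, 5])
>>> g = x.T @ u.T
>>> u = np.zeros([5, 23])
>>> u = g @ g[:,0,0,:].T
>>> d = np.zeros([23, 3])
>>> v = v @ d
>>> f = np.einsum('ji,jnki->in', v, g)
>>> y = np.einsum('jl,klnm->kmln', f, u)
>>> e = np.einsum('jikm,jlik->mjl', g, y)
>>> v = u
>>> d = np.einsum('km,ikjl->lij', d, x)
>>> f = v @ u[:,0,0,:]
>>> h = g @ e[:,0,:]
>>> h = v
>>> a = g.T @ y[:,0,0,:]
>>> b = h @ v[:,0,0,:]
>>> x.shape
(5, 23, 11, 31)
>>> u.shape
(31, 11, 23, 31)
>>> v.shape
(31, 11, 23, 31)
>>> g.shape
(31, 11, 23, 3)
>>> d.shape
(31, 5, 11)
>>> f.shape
(31, 11, 23, 31)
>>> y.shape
(31, 31, 11, 23)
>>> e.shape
(3, 31, 31)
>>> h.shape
(31, 11, 23, 31)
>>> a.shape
(3, 23, 11, 23)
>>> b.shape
(31, 11, 23, 31)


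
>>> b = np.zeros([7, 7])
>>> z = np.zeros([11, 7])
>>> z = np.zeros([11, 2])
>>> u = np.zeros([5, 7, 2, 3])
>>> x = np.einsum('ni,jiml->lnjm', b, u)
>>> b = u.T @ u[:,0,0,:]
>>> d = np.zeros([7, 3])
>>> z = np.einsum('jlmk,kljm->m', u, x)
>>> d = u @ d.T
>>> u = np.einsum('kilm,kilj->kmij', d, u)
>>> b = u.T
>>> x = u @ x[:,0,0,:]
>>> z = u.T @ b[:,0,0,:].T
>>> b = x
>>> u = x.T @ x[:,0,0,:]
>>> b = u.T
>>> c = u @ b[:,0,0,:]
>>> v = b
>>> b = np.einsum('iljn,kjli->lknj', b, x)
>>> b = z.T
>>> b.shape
(3, 7, 7, 3)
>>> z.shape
(3, 7, 7, 3)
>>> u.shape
(2, 7, 7, 2)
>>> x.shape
(5, 7, 7, 2)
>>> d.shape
(5, 7, 2, 7)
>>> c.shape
(2, 7, 7, 2)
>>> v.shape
(2, 7, 7, 2)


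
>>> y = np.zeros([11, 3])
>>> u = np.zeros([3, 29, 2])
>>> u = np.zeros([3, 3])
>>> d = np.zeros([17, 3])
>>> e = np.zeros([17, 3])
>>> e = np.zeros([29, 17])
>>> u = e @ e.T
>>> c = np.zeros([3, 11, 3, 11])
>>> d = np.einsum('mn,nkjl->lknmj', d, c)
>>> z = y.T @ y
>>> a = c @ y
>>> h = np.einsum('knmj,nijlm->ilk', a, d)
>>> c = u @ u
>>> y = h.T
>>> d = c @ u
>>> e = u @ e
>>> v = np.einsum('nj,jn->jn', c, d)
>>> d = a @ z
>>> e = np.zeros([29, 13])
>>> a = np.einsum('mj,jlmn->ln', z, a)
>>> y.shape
(3, 17, 11)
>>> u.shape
(29, 29)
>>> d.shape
(3, 11, 3, 3)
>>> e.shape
(29, 13)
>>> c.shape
(29, 29)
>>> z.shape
(3, 3)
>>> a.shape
(11, 3)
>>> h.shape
(11, 17, 3)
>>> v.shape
(29, 29)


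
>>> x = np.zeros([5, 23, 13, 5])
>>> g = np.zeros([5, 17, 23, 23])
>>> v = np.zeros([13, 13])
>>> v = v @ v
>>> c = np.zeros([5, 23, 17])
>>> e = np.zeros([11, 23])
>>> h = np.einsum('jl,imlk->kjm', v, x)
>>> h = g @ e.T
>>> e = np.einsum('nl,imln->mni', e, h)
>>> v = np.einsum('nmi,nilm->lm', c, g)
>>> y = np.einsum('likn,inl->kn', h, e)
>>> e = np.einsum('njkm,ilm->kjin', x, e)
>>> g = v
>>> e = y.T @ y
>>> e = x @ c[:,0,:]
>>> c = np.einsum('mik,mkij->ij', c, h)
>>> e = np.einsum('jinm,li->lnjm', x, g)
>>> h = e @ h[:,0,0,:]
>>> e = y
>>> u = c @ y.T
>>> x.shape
(5, 23, 13, 5)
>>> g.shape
(23, 23)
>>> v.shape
(23, 23)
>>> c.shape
(23, 11)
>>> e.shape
(23, 11)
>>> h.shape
(23, 13, 5, 11)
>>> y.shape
(23, 11)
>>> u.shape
(23, 23)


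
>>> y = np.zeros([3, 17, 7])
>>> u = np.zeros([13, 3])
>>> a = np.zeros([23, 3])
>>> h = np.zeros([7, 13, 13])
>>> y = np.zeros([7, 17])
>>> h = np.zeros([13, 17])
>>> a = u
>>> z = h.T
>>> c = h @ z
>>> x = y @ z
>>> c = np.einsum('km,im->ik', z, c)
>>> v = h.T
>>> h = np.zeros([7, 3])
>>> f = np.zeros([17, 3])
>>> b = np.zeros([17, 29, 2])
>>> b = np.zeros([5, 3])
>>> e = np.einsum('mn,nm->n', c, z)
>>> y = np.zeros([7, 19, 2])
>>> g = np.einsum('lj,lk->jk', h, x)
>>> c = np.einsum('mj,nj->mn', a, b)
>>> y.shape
(7, 19, 2)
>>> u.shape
(13, 3)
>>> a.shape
(13, 3)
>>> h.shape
(7, 3)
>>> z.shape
(17, 13)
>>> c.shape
(13, 5)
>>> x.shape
(7, 13)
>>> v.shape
(17, 13)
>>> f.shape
(17, 3)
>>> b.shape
(5, 3)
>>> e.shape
(17,)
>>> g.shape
(3, 13)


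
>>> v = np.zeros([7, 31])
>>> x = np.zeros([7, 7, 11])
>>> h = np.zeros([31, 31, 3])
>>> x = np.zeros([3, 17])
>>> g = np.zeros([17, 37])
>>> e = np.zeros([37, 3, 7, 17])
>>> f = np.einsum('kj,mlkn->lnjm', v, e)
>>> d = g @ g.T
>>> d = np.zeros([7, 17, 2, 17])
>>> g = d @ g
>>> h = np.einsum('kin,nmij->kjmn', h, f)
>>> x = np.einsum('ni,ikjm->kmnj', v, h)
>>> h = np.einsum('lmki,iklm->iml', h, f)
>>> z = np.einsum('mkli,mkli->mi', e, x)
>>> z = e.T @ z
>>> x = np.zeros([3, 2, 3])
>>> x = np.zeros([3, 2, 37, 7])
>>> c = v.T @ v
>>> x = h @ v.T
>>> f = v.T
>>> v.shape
(7, 31)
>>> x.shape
(3, 37, 7)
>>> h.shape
(3, 37, 31)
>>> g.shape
(7, 17, 2, 37)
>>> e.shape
(37, 3, 7, 17)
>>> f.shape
(31, 7)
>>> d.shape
(7, 17, 2, 17)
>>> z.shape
(17, 7, 3, 17)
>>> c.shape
(31, 31)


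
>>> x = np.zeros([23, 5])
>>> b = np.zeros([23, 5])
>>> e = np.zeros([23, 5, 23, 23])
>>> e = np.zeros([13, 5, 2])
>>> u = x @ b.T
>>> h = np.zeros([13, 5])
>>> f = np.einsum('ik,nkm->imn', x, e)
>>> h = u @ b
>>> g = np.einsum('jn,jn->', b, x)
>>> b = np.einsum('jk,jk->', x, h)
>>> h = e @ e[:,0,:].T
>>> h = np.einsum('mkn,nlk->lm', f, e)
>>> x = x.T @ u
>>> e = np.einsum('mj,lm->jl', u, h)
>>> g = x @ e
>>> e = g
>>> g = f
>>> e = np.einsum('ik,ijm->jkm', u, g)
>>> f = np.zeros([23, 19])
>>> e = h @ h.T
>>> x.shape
(5, 23)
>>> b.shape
()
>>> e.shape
(5, 5)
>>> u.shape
(23, 23)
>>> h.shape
(5, 23)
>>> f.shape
(23, 19)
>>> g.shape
(23, 2, 13)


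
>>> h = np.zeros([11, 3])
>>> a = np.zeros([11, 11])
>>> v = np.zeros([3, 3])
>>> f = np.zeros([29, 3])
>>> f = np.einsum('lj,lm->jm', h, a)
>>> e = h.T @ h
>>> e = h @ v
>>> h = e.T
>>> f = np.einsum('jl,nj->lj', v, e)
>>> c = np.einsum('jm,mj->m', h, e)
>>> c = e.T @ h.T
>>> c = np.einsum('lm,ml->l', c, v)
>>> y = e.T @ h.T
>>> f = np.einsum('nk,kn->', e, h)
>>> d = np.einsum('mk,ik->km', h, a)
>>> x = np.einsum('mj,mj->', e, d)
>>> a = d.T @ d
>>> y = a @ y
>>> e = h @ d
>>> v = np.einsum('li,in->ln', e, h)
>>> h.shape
(3, 11)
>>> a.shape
(3, 3)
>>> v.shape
(3, 11)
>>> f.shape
()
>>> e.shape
(3, 3)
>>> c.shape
(3,)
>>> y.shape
(3, 3)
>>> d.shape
(11, 3)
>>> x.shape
()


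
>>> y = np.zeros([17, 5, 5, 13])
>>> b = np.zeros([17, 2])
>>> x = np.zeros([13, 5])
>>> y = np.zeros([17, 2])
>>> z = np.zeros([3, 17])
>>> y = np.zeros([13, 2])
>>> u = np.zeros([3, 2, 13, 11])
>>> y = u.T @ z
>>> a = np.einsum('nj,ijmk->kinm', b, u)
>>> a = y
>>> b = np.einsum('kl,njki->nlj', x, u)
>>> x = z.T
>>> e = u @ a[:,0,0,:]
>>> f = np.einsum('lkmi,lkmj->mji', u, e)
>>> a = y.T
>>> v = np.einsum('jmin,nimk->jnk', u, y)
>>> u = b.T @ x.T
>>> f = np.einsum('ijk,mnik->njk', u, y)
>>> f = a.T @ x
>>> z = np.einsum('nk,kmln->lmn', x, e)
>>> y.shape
(11, 13, 2, 17)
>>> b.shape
(3, 5, 2)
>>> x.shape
(17, 3)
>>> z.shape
(13, 2, 17)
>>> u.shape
(2, 5, 17)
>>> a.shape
(17, 2, 13, 11)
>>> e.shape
(3, 2, 13, 17)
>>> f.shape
(11, 13, 2, 3)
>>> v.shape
(3, 11, 17)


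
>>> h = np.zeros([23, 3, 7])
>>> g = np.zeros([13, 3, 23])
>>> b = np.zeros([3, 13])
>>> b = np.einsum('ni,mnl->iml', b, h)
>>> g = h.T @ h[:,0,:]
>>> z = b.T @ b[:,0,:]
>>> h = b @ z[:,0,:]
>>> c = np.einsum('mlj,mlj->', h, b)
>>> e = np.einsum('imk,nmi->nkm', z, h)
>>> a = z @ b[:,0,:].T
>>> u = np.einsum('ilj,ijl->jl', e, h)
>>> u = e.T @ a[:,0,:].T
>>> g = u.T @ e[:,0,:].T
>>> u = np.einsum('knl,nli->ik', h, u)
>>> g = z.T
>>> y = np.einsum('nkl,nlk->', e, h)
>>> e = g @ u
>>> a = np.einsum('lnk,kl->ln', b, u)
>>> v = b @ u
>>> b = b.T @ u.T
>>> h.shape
(13, 23, 7)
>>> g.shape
(7, 23, 7)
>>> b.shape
(7, 23, 7)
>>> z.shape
(7, 23, 7)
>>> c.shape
()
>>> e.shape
(7, 23, 13)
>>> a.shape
(13, 23)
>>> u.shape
(7, 13)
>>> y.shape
()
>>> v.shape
(13, 23, 13)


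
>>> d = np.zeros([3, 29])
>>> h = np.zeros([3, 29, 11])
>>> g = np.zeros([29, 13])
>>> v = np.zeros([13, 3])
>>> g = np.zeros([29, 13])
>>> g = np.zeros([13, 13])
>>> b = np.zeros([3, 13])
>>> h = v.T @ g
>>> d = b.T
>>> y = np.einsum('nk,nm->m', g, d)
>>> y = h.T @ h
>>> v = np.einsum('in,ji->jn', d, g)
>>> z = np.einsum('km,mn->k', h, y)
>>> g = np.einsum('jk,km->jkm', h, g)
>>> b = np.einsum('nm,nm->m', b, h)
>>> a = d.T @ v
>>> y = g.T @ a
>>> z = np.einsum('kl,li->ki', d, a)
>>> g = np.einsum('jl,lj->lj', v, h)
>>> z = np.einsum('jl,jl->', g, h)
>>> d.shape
(13, 3)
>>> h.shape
(3, 13)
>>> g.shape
(3, 13)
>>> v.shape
(13, 3)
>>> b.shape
(13,)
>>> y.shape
(13, 13, 3)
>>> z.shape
()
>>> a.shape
(3, 3)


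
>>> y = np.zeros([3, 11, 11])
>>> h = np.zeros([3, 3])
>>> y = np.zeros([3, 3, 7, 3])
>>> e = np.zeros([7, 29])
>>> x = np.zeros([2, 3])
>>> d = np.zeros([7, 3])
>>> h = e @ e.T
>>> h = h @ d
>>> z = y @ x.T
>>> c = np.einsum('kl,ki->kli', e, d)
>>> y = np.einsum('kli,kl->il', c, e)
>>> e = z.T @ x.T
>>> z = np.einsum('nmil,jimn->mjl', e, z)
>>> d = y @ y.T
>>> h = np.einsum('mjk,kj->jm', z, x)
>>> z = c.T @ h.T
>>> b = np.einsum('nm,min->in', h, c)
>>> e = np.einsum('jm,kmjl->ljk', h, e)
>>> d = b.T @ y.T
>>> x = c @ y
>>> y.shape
(3, 29)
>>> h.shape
(3, 7)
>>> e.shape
(2, 3, 2)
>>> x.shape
(7, 29, 29)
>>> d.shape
(3, 3)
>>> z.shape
(3, 29, 3)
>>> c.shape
(7, 29, 3)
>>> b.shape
(29, 3)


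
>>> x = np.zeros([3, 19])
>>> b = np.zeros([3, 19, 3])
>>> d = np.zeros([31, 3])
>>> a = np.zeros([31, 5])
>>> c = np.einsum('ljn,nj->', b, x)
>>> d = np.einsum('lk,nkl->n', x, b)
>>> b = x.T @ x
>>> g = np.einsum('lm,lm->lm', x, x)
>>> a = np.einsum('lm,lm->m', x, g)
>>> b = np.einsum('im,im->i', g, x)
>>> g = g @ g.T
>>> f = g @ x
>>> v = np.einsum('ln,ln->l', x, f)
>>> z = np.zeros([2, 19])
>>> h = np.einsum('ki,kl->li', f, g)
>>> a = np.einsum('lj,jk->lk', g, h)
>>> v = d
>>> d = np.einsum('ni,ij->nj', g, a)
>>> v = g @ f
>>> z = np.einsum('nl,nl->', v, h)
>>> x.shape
(3, 19)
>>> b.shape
(3,)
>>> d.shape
(3, 19)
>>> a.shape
(3, 19)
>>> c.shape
()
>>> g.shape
(3, 3)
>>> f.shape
(3, 19)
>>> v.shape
(3, 19)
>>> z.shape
()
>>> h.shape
(3, 19)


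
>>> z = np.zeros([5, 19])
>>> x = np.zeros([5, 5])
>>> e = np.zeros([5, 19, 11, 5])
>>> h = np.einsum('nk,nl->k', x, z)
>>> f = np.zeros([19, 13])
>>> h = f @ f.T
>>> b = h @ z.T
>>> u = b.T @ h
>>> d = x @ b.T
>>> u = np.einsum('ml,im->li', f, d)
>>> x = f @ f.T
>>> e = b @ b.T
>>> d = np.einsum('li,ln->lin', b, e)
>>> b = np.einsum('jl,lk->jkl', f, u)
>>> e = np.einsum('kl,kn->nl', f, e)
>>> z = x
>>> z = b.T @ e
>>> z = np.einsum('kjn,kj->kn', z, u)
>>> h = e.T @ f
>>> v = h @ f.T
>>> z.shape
(13, 13)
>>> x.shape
(19, 19)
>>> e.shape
(19, 13)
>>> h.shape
(13, 13)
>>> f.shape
(19, 13)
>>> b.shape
(19, 5, 13)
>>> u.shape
(13, 5)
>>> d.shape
(19, 5, 19)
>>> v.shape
(13, 19)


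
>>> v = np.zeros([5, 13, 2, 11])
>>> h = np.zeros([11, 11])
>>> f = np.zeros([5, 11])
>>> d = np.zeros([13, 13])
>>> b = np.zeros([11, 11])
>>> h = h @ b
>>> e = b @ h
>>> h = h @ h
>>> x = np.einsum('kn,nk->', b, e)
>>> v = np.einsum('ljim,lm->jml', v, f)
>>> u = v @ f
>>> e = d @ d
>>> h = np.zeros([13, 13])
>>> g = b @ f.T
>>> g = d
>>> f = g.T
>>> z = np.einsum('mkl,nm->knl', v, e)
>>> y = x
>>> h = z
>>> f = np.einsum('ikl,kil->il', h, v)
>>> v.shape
(13, 11, 5)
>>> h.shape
(11, 13, 5)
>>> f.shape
(11, 5)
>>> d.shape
(13, 13)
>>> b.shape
(11, 11)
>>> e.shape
(13, 13)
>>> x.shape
()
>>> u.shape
(13, 11, 11)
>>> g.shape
(13, 13)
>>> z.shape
(11, 13, 5)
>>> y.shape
()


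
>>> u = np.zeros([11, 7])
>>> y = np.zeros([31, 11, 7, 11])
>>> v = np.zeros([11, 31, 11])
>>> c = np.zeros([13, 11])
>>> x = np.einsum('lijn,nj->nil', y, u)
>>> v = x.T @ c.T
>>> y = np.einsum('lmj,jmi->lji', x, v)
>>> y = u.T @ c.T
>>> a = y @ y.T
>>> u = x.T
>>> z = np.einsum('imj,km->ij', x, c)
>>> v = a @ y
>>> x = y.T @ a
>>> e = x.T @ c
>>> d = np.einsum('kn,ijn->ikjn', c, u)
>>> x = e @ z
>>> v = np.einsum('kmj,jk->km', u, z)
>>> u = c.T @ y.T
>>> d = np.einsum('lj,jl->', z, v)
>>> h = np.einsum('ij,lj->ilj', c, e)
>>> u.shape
(11, 7)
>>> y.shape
(7, 13)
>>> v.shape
(31, 11)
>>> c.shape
(13, 11)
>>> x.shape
(7, 31)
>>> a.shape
(7, 7)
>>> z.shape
(11, 31)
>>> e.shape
(7, 11)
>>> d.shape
()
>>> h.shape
(13, 7, 11)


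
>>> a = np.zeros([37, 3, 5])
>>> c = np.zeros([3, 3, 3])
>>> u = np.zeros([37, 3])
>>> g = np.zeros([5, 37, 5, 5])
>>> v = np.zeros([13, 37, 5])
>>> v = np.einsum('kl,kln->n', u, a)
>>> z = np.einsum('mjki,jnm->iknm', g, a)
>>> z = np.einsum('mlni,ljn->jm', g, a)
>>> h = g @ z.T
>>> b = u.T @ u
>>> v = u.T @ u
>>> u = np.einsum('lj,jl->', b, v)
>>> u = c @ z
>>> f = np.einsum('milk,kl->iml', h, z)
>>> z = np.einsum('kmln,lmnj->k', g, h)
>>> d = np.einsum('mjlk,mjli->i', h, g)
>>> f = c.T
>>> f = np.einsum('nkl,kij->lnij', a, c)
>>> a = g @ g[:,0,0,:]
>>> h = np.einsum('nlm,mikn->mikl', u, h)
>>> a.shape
(5, 37, 5, 5)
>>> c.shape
(3, 3, 3)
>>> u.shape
(3, 3, 5)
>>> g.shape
(5, 37, 5, 5)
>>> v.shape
(3, 3)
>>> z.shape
(5,)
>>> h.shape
(5, 37, 5, 3)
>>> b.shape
(3, 3)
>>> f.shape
(5, 37, 3, 3)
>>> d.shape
(5,)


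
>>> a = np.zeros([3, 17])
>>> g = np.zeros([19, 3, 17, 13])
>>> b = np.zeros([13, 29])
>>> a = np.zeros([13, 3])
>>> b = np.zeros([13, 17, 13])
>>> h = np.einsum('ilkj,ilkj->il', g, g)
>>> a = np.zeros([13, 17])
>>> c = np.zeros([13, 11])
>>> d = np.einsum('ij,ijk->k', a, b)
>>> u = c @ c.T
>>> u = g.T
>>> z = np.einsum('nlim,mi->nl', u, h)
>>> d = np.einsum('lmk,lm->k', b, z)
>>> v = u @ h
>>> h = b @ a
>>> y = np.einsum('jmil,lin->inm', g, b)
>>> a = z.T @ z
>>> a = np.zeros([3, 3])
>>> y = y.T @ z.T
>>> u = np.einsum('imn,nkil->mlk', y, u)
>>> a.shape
(3, 3)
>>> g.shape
(19, 3, 17, 13)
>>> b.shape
(13, 17, 13)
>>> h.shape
(13, 17, 17)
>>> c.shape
(13, 11)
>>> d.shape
(13,)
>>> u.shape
(13, 19, 17)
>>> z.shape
(13, 17)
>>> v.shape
(13, 17, 3, 3)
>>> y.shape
(3, 13, 13)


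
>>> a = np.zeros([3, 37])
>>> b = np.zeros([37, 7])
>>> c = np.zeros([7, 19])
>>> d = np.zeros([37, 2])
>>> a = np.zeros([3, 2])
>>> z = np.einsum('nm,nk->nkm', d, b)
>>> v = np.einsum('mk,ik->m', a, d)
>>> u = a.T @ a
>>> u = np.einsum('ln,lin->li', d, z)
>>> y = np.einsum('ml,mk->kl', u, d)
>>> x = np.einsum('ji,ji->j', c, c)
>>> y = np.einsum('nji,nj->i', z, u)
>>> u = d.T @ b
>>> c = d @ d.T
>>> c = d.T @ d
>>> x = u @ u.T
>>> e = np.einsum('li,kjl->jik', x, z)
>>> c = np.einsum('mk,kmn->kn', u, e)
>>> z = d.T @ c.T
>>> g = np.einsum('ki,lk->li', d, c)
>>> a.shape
(3, 2)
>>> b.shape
(37, 7)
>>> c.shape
(7, 37)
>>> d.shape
(37, 2)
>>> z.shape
(2, 7)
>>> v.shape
(3,)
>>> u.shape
(2, 7)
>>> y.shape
(2,)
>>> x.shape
(2, 2)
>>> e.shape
(7, 2, 37)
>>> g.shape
(7, 2)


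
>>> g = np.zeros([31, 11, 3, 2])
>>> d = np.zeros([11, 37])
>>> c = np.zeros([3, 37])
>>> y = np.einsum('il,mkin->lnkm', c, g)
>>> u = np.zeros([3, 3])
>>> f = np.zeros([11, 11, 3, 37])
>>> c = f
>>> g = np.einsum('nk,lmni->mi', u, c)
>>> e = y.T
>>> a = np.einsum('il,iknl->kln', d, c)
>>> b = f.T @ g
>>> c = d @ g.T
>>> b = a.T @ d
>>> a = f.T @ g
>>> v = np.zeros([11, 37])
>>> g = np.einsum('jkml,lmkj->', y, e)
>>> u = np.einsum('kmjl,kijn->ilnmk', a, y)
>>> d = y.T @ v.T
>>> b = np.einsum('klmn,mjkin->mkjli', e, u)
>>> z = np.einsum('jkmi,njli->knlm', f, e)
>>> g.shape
()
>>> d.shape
(31, 11, 2, 11)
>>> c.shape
(11, 11)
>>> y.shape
(37, 2, 11, 31)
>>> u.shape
(2, 37, 31, 3, 37)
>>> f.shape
(11, 11, 3, 37)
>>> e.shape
(31, 11, 2, 37)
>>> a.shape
(37, 3, 11, 37)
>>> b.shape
(2, 31, 37, 11, 3)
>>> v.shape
(11, 37)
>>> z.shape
(11, 31, 2, 3)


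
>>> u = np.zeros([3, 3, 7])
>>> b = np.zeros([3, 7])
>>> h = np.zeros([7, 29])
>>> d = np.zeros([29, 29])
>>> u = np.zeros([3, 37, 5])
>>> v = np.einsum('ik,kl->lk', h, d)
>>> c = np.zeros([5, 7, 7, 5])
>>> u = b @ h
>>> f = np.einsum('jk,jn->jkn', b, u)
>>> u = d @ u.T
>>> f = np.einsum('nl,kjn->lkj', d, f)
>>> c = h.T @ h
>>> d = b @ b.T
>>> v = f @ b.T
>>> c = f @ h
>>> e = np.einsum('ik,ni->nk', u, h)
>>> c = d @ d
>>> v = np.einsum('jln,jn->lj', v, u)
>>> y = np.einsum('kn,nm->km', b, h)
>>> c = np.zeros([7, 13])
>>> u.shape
(29, 3)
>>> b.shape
(3, 7)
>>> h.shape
(7, 29)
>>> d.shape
(3, 3)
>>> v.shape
(3, 29)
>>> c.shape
(7, 13)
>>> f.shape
(29, 3, 7)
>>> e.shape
(7, 3)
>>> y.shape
(3, 29)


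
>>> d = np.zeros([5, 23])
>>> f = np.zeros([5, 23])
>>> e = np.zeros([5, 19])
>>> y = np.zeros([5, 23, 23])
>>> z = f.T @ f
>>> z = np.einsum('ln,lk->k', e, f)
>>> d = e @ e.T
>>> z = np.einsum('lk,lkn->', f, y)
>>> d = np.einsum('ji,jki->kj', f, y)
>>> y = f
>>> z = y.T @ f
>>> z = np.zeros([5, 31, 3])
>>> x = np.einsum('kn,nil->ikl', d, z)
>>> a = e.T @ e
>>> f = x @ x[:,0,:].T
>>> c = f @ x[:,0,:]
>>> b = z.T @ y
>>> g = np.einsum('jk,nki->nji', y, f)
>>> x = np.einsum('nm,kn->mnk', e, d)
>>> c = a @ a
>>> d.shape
(23, 5)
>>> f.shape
(31, 23, 31)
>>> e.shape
(5, 19)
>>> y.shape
(5, 23)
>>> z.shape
(5, 31, 3)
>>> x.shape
(19, 5, 23)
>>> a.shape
(19, 19)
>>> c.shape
(19, 19)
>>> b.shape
(3, 31, 23)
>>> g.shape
(31, 5, 31)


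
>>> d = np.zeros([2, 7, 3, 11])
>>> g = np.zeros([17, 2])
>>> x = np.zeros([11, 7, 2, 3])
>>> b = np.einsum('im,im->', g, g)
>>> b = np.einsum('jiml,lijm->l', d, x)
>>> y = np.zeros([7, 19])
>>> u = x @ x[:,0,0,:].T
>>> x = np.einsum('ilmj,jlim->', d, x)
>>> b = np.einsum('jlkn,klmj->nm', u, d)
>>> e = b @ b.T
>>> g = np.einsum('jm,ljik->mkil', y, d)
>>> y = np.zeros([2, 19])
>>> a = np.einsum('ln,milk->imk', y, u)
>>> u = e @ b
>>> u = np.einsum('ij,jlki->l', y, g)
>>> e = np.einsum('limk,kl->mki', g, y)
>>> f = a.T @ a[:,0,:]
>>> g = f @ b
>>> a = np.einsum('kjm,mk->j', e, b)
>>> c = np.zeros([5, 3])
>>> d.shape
(2, 7, 3, 11)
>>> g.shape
(11, 11, 3)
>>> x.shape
()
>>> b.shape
(11, 3)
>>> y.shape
(2, 19)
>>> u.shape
(11,)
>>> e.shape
(3, 2, 11)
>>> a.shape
(2,)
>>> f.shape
(11, 11, 11)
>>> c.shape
(5, 3)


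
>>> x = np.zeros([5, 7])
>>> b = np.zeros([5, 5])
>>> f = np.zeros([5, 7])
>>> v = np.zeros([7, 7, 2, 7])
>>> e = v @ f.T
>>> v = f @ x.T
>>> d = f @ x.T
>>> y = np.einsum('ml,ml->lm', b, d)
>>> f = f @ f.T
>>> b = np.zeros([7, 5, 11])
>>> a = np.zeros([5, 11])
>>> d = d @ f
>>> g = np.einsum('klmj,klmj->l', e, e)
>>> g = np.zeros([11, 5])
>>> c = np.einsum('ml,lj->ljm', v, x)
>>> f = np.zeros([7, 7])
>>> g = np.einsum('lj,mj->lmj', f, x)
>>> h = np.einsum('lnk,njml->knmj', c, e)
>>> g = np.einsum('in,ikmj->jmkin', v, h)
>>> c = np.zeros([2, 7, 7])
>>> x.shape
(5, 7)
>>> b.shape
(7, 5, 11)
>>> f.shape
(7, 7)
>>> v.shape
(5, 5)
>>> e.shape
(7, 7, 2, 5)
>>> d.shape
(5, 5)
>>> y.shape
(5, 5)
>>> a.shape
(5, 11)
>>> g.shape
(7, 2, 7, 5, 5)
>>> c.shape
(2, 7, 7)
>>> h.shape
(5, 7, 2, 7)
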